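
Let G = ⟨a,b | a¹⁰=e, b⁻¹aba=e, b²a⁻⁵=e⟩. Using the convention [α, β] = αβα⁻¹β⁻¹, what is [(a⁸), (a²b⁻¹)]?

[(a⁸), (a²b⁻¹)] = (a⁸)·(a²b⁻¹)·(a⁸)⁻¹·(a²b⁻¹)⁻¹.
  (a⁸) · (a²b⁻¹) = b⁻¹
  (b⁻¹) · (a²) = a³b
  (a³b) · (a²b) = a⁶

Answer: a⁶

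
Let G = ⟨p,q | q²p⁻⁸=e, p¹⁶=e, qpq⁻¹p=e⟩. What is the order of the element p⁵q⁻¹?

Compute successive powers until reaching e:
  (p⁵q⁻¹)¹ = p⁵q⁻¹, (p⁵q⁻¹)² = p⁸, (p⁵q⁻¹)³ = p⁵q, (p⁵q⁻¹)⁴ = e.
The smallest positive k with (p⁵q⁻¹)ᵏ = e is 4.

Answer: 4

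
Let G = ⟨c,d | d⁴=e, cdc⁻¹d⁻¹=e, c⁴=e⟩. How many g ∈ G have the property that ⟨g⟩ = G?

⟨g⟩ = G would require ord(g) = |G| = 16, but the maximum element order in G is 4 < 16. So G is not cyclic and no single element generates it: the count is 0.

Answer: 0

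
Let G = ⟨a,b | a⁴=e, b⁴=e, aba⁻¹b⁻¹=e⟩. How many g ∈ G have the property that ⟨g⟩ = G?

⟨g⟩ = G would require ord(g) = |G| = 16, but the maximum element order in G is 4 < 16. So G is not cyclic and no single element generates it: the count is 0.

Answer: 0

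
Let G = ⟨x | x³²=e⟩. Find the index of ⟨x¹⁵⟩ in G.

First find ord(x¹⁵) by computing successive powers:
  (x¹⁵)¹ = x¹⁵, (x¹⁵)² = x³⁰, (x¹⁵)³ = x¹³, (x¹⁵)⁴ = x²⁸, (x¹⁵)⁵ = x¹¹, (x¹⁵)⁶ = x²⁶, (x¹⁵)⁷ = x⁹, (x¹⁵)⁸ = x²⁴, (x¹⁵)⁹ = x⁷, (x¹⁵)¹⁰ = x²², (x¹⁵)¹¹ = x⁵, (x¹⁵)¹² = x²⁰, (x¹⁵)¹³ = x³, (x¹⁵)¹⁴ = x¹⁸, (x¹⁵)¹⁵ = x, (x¹⁵)¹⁶ = x¹⁶, (x¹⁵)¹⁷ = x³¹, (x¹⁵)¹⁸ = x¹⁴, (x¹⁵)¹⁹ = x²⁹, (x¹⁵)²⁰ = x¹², (x¹⁵)²¹ = x²⁷, (x¹⁵)²² = x¹⁰, (x¹⁵)²³ = x²⁵, (x¹⁵)²⁴ = x⁸, (x¹⁵)²⁵ = x²³, (x¹⁵)²⁶ = x⁶, (x¹⁵)²⁷ = x²¹, (x¹⁵)²⁸ = x⁴, (x¹⁵)²⁹ = x¹⁹, (x¹⁵)³⁰ = x², (x¹⁵)³¹ = x¹⁷, (x¹⁵)³² = e.
So |⟨x¹⁵⟩| = ord(x¹⁵) = 32. With |G| = 32, by Lagrange [G : ⟨x¹⁵⟩] = 32/32 = 1.

Answer: 1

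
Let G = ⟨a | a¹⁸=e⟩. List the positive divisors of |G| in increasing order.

|G| = 18 = 2 · 3². By Lagrange's theorem the order of any subgroup divides 18; the divisors of 18 are 1, 2, 3, 6, 9, 18.

Answer: 1, 2, 3, 6, 9, 18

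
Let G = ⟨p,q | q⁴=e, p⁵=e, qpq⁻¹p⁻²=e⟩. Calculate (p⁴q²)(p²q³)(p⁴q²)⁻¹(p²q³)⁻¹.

[(p⁴q²), (p²q³)] = (p⁴q²)·(p²q³)·(p⁴q²)⁻¹·(p²q³)⁻¹.
  (p⁴q²) · (p²q³) = p²q
  (p²q) · (p⁴q²) = q³
  (q³) · (pq) = p³

Answer: p³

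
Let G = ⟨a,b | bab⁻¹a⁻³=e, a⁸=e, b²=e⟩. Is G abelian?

a·b = ab but b·a = a³b, so a·b ≠ b·a and G is not abelian.

Answer: No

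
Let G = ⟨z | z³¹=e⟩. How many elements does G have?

G is generated by a single element, so G is cyclic. The relator gives z³¹ = e and no smaller power is forced to be e, so the 31 powers {e, z, z², z³, z⁴, z⁵, z⁶, z⁷, z⁸, z⁹, z²², z²³, z²¹, z²⁰, z²⁴, z²⁵, z²⁶, z²⁷, z²⁸, z²⁹, z³⁰, z¹², z¹³, z¹¹, z¹⁰, z¹⁴, z¹⁵, z¹⁶, z¹⁷, z¹⁸, z¹⁹} are distinct. Hence |G| = 31.

Answer: 31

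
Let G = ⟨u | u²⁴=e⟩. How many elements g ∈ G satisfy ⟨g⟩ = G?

G is cyclic of order 24. An element generates G iff its order is 24, and a cyclic group of order 24 has exactly φ(24) = 8 such elements.

Answer: 8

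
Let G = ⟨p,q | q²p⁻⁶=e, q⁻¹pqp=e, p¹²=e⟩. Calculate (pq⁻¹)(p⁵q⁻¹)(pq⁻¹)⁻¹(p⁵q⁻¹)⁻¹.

[(pq⁻¹), (p⁵q⁻¹)] = (pq⁻¹)·(p⁵q⁻¹)·(pq⁻¹)⁻¹·(p⁵q⁻¹)⁻¹.
  (pq⁻¹) · (p⁵q⁻¹) = p²
  (p²) · (pq) = p³q
  (p³q) · (p⁵q) = p⁴

Answer: p⁴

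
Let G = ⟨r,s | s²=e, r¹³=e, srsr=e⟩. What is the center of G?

An element z ∈ Z(G) iff z commutes with every generator.
For example e is central: e·r = r = r·e; e·s = s = s·e.
Whereas r ∉ Z(G) since r·s = rs ≠ r¹²s = s·r.
Checking each of the 26 elements this way gives Z(G) = {e}, of order 1.

Answer: {e}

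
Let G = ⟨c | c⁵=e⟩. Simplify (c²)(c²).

Compute (c²) · (c²) by multiplying left to right and reducing via the relations at each step:
  (c²) · c² = c⁴

Answer: c⁴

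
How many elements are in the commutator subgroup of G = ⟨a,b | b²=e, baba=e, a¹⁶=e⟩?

G' = [G, G] is generated by all commutators. The generator-pair commutators are: [a, b] = a².
The subgroup they normally generate is {e, a², a⁴, a⁶, a⁸, a¹⁰, a¹², a¹⁴}, of order 8.
Check: |G/G'| = 32/8 = 4 is the order of the abelianisation.

Answer: 8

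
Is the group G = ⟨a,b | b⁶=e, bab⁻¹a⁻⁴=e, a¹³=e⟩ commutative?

a·b = ab but b·a = a⁴b, so a·b ≠ b·a and G is not abelian.

Answer: No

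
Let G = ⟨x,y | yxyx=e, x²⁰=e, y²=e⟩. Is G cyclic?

Every cyclic group is abelian. But x·y = xy while y·x = x¹⁹y, so x·y ≠ y·x and G is not abelian. Hence G is not cyclic.

Answer: No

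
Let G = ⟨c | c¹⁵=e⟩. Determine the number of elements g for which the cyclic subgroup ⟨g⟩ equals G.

G is cyclic of order 15. An element generates G iff its order is 15, and a cyclic group of order 15 has exactly φ(15) = 8 such elements.

Answer: 8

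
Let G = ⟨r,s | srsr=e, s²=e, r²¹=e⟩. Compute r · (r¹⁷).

Compute r · (r¹⁷) by multiplying left to right and reducing via the relations at each step:
  r · r¹⁷ = r¹⁸

Answer: r¹⁸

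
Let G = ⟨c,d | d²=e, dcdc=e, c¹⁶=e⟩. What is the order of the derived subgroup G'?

G' = [G, G] is generated by all commutators. The generator-pair commutators are: [c, d] = c².
The subgroup they normally generate is {e, c², c⁴, c⁶, c⁸, c¹⁰, c¹², c¹⁴}, of order 8.
Check: |G/G'| = 32/8 = 4 is the order of the abelianisation.

Answer: 8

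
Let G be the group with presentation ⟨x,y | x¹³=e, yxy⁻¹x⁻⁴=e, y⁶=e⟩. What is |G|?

Enumerate words in the generators, reducing via the relations: the distinct elements are
  {e, x, y, xy, x², x³, x⁴, x⁵, x⁶, x⁷, x⁸, x⁹, y², y³, y⁴, y⁵, xy², xy³, xy⁴, xy⁵, x²y, x³y, x¹², x¹¹, x¹⁰, x⁴y, x⁵y, x⁶y, x⁷y, x⁸y, x⁹y, x²y², x²y³, x²y⁴, x²y⁵, x³y², x³y³, x³y⁴, x³y⁵, x¹²y, x¹¹y, x¹⁰y, x⁴y², x⁴y³, x⁴y⁴, x⁴y⁵, x⁵y², x⁵y³, x⁵y⁴, x⁵y⁵, x⁶y², x⁶y³, x⁶y⁴, x⁶y⁵, x⁷y², x⁷y³, x⁷y⁴, x⁷y⁵, x⁸y², x⁸y³, x⁸y⁴, x⁸y⁵, x⁹y², x⁹y³, x⁹y⁴, x⁹y⁵, x¹²y², x¹²y³, x¹²y⁴, x¹²y⁵, x¹¹y², x¹¹y³, x¹¹y⁴, x¹¹y⁵, x¹⁰y², x¹⁰y³, x¹⁰y⁴, x¹⁰y⁵}.
No further products give new elements, so |G| = 78.

Answer: 78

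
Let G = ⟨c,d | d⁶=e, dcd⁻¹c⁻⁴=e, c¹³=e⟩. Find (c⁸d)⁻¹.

The order of (c⁸d) is 6 (smallest k with (c⁸d)ᵏ = e), so (c⁸d)⁻¹ = (c⁸d)⁵ = c¹¹d⁵.
Check: (c⁸d) · (c¹¹d⁵) → (c⁸d) · c¹¹ = d;   d · d⁵ = e, giving e as required.

Answer: c¹¹d⁵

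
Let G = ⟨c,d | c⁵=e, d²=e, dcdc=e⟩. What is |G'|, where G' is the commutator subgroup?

G' = [G, G] is generated by all commutators. The generator-pair commutators are: [c, d] = c².
The subgroup they normally generate is {e, c, c², c³, c⁴}, of order 5.
Check: |G/G'| = 10/5 = 2 is the order of the abelianisation.

Answer: 5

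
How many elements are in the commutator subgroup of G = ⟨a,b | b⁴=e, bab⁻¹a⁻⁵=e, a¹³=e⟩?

G' = [G, G] is generated by all commutators. The generator-pair commutators are: [a, b] = a⁹.
The subgroup they normally generate is {e, a, a², a³, a⁴, a⁵, a⁶, a⁷, a⁸, a⁹, a¹⁰, a¹¹, a¹²}, of order 13.
Check: |G/G'| = 52/13 = 4 is the order of the abelianisation.

Answer: 13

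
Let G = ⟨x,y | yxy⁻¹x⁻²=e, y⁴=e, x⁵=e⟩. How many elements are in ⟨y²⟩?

|⟨y²⟩| equals the order of y². Compute successive powers until reaching e:
  (y²)¹ = y², (y²)² = e.
The smallest positive k with (y²)ᵏ = e is 2, so |⟨y²⟩| = 2.

Answer: 2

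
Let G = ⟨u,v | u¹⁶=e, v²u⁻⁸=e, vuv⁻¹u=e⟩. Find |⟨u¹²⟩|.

|⟨u¹²⟩| equals the order of u¹². Compute successive powers until reaching e:
  (u¹²)¹ = u¹², (u¹²)² = u⁸, (u¹²)³ = u⁴, (u¹²)⁴ = e.
The smallest positive k with (u¹²)ᵏ = e is 4, so |⟨u¹²⟩| = 4.

Answer: 4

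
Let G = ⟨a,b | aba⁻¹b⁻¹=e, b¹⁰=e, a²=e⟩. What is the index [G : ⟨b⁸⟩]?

First find ord(b⁸) by computing successive powers:
  (b⁸)¹ = b⁸, (b⁸)² = b⁶, (b⁸)³ = b⁴, (b⁸)⁴ = b², (b⁸)⁵ = e.
So |⟨b⁸⟩| = ord(b⁸) = 5. With |G| = 20, by Lagrange [G : ⟨b⁸⟩] = 20/5 = 4.

Answer: 4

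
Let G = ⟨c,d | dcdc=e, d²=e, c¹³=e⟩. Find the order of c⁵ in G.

Compute successive powers until reaching e:
  (c⁵)¹ = c⁵, (c⁵)² = c¹⁰, (c⁵)³ = c², (c⁵)⁴ = c⁷, (c⁵)⁵ = c¹², (c⁵)⁶ = c⁴, (c⁵)⁷ = c⁹, (c⁵)⁸ = c, (c⁵)⁹ = c⁶, (c⁵)¹⁰ = c¹¹, (c⁵)¹¹ = c³, (c⁵)¹² = c⁸, (c⁵)¹³ = e.
The smallest positive k with (c⁵)ᵏ = e is 13.

Answer: 13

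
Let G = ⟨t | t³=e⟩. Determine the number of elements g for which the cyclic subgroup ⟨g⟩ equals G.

G is cyclic of order 3. An element generates G iff its order is 3, and a cyclic group of order 3 has exactly φ(3) = 2 such elements.

Answer: 2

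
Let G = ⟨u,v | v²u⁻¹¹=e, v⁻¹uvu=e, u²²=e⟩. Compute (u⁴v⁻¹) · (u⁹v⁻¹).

Compute (u⁴v⁻¹) · (u⁹v⁻¹) by multiplying left to right and reducing via the relations at each step:
  (u⁴v⁻¹) · u⁹ = u⁶v
  (u⁶v) · v⁻¹ = u⁶

Answer: u⁶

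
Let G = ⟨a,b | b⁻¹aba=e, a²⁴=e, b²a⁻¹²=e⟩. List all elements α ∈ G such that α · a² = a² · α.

⟨a²⟩ ⊆ C_G(a²) since powers of a² commute with a²; so |C_G(a²)| ≥ |⟨a²⟩| = 12.
By orbit–stabilizer, |C_G(a²)| = |G| / |conj. class of a²| = 48 / 2 = 24.
The 24 elements commuting with a² are {e, a, a², a³, a⁴, a⁵, a⁶, a⁷, a⁸, a⁹, a¹⁰, a¹¹, a¹², a¹³, a¹⁴, a¹⁵, a¹⁶, a¹⁷, a¹⁸, a¹⁹, a²⁰, a²¹, a²², a²³}.

Answer: {e, a, a², a³, a⁴, a⁵, a⁶, a⁷, a⁸, a⁹, a¹⁰, a¹¹, a¹², a¹³, a¹⁴, a¹⁵, a¹⁶, a¹⁷, a¹⁸, a¹⁹, a²⁰, a²¹, a²², a²³}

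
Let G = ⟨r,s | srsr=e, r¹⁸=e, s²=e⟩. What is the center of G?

An element z ∈ Z(G) iff z commutes with every generator.
For example r⁹ is central: (r⁹)·r = r¹⁰ = r·(r⁹); (r⁹)·s = r⁹s = s·(r⁹).
Whereas r ∉ Z(G) since r·s = rs ≠ r¹⁷s = s·r.
Checking each of the 36 elements this way gives Z(G) = {e, r⁹}, of order 2.

Answer: {e, r⁹}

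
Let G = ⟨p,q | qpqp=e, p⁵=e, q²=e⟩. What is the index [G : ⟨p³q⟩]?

First find ord(p³q) by computing successive powers:
  (p³q)¹ = p³q, (p³q)² = e.
So |⟨p³q⟩| = ord(p³q) = 2. With |G| = 10, by Lagrange [G : ⟨p³q⟩] = 10/2 = 5.

Answer: 5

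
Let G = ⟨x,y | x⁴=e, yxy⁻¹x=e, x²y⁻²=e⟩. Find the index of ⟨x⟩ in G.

First find ord(x) by computing successive powers:
  x¹ = x, x² = x², x³ = x³, x⁴ = e.
So |⟨x⟩| = ord(x) = 4. With |G| = 8, by Lagrange [G : ⟨x⟩] = 8/4 = 2.

Answer: 2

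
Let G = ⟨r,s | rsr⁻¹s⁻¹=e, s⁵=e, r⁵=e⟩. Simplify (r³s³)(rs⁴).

Compute (r³s³) · (rs⁴) by multiplying left to right and reducing via the relations at each step:
  (r³s³) · r = r⁴s³
  (r⁴s³) · s⁴ = r⁴s²

Answer: r⁴s²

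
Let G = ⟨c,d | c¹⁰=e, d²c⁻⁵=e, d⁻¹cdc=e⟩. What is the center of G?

An element z ∈ Z(G) iff z commutes with every generator.
For example c⁵ is central: (c⁵)·c = c⁶ = c·(c⁵); (c⁵)·d = d⁻¹ = d·(c⁵).
Whereas c ∉ Z(G) since c·d = cd ≠ c⁴d⁻¹ = d·c.
Checking each of the 20 elements this way gives Z(G) = {e, c⁵}, of order 2.

Answer: {e, c⁵}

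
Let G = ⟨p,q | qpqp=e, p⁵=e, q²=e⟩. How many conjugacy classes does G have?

The conjugacy classes (representative and size) are:
  [e] (size 1), [p] (size 2), [p²] (size 2), [q] (size 5).
Class equation: 1 + 2 + 2 + 5 = 10 = |G|. So G has 4 conjugacy classes.

Answer: 4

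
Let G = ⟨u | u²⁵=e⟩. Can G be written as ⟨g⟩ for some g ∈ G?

|G| = 25. The element u has order 25 (its powers give 25 distinct elements), so ⟨u⟩ = G and G is cyclic.

Answer: Yes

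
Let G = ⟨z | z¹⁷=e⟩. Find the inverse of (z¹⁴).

The order of (z¹⁴) is 17 (smallest k with (z¹⁴)ᵏ = e), so (z¹⁴)⁻¹ = (z¹⁴)¹⁶ = z³.
Check: (z¹⁴) · (z³) → (z¹⁴) · z³ = e, giving e as required.

Answer: z³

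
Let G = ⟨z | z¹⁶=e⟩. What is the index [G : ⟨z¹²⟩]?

First find ord(z¹²) by computing successive powers:
  (z¹²)¹ = z¹², (z¹²)² = z⁸, (z¹²)³ = z⁴, (z¹²)⁴ = e.
So |⟨z¹²⟩| = ord(z¹²) = 4. With |G| = 16, by Lagrange [G : ⟨z¹²⟩] = 16/4 = 4.

Answer: 4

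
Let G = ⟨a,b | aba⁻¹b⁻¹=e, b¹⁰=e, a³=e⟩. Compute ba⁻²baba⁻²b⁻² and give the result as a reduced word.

Multiply left to right, reducing at each step:
  b · a⁻² = ab
  (ab) · b = ab²
  (ab²) · a = a²b²
  (a²b²) · b = a²b³
  (a²b³) · a⁻² = b³
  (b³) · b⁻² = b

Answer: b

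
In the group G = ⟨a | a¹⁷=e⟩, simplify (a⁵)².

Compute successive powers of (a⁵), reducing at each step:
  (a⁵)²: (a⁵) · a⁵ = a¹⁰

Answer: a¹⁰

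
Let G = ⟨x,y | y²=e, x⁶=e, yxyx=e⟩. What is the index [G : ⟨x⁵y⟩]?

First find ord(x⁵y) by computing successive powers:
  (x⁵y)¹ = x⁵y, (x⁵y)² = e.
So |⟨x⁵y⟩| = ord(x⁵y) = 2. With |G| = 12, by Lagrange [G : ⟨x⁵y⟩] = 12/2 = 6.

Answer: 6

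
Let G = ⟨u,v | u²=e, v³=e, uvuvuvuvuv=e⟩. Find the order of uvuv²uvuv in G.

Compute successive powers until reaching e:
  (uvuv²uvuv)¹ = uvuv²uvuv, (uvuv²uvuv)² = e.
The smallest positive k with (uvuv²uvuv)ᵏ = e is 2.

Answer: 2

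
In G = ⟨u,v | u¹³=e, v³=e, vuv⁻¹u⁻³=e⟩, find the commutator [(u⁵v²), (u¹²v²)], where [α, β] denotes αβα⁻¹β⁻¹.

[(u⁵v²), (u¹²v²)] = (u⁵v²)·(u¹²v²)·(u⁵v²)⁻¹·(u¹²v²)⁻¹.
  (u⁵v²) · (u¹²v²) = u⁹v
  (u⁹v) · (u¹¹v) = u³v²
  (u³v²) · (u³v) = u⁴

Answer: u⁴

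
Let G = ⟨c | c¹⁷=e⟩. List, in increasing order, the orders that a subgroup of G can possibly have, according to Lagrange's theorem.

|G| = 17 = 17. By Lagrange's theorem the order of any subgroup divides 17; the divisors of 17 are 1, 17.

Answer: 1, 17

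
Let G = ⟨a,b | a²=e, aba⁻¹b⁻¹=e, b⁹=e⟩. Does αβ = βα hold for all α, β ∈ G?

Each pair of generators commutes: a·b = ab = b·a. Since the generators pairwise commute, every element of G commutes with every other, so G is abelian.

Answer: Yes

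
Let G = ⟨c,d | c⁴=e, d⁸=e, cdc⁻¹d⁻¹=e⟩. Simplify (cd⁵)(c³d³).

Compute (cd⁵) · (c³d³) by multiplying left to right and reducing via the relations at each step:
  (cd⁵) · c³ = d⁵
  (d⁵) · d³ = e

Answer: e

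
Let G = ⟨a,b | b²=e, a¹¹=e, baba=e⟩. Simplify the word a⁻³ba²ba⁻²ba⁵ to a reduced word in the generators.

Multiply left to right, reducing at each step:
  (a⁸) · b = a⁸b
  (a⁸b) · a² = a⁶b
  (a⁶b) · b = a⁶
  (a⁶) · a⁻² = a⁴
  (a⁴) · b = a⁴b
  (a⁴b) · a⁵ = a¹⁰b

Answer: a¹⁰b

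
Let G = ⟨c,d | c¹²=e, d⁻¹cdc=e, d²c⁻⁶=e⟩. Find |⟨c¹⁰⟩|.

|⟨c¹⁰⟩| equals the order of c¹⁰. Compute successive powers until reaching e:
  (c¹⁰)¹ = c¹⁰, (c¹⁰)² = c⁸, (c¹⁰)³ = c⁶, (c¹⁰)⁴ = c⁴, (c¹⁰)⁵ = c², (c¹⁰)⁶ = e.
The smallest positive k with (c¹⁰)ᵏ = e is 6, so |⟨c¹⁰⟩| = 6.

Answer: 6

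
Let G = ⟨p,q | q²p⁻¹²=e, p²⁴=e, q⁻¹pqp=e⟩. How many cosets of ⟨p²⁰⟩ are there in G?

First find ord(p²⁰) by computing successive powers:
  (p²⁰)¹ = p²⁰, (p²⁰)² = p¹⁶, (p²⁰)³ = p¹², (p²⁰)⁴ = p⁸, (p²⁰)⁵ = p⁴, (p²⁰)⁶ = e.
So |⟨p²⁰⟩| = ord(p²⁰) = 6. With |G| = 48, by Lagrange [G : ⟨p²⁰⟩] = 48/6 = 8.

Answer: 8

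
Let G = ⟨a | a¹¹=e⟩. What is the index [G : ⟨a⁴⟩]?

First find ord(a⁴) by computing successive powers:
  (a⁴)¹ = a⁴, (a⁴)² = a⁸, (a⁴)³ = a, (a⁴)⁴ = a⁵, (a⁴)⁵ = a⁹, (a⁴)⁶ = a², (a⁴)⁷ = a⁶, (a⁴)⁸ = a¹⁰, (a⁴)⁹ = a³, (a⁴)¹⁰ = a⁷, (a⁴)¹¹ = e.
So |⟨a⁴⟩| = ord(a⁴) = 11. With |G| = 11, by Lagrange [G : ⟨a⁴⟩] = 11/11 = 1.

Answer: 1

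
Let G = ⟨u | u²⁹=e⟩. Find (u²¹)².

Compute successive powers of (u²¹), reducing at each step:
  (u²¹)²: (u²¹) · u²¹ = u¹³

Answer: u¹³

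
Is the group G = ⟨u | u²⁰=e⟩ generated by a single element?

|G| = 20. The element u has order 20 (its powers give 20 distinct elements), so ⟨u⟩ = G and G is cyclic.

Answer: Yes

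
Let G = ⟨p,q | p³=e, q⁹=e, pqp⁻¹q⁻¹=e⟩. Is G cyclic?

|G| = 27, but the maximum element order in G is 9 < 27. No single element generates all of G, so G is not cyclic.

Answer: No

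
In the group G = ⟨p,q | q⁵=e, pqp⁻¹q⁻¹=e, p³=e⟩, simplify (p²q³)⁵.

Compute successive powers of (p²q³), reducing at each step:
  (p²q³)²: (p²q³) · p² = pq³;   (pq³) · q³ = pq
  (p²q³)³: (pq) · p² = q;   q · q³ = q⁴
  (p²q³)⁴: (q⁴) · p² = p²q⁴;   (p²q⁴) · q³ = p²q²
  (p²q³)⁵: (p²q²) · p² = pq²;   (pq²) · q³ = p

Answer: p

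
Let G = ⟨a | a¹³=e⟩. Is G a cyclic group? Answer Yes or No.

|G| = 13. The element a has order 13 (its powers give 13 distinct elements), so ⟨a⟩ = G and G is cyclic.

Answer: Yes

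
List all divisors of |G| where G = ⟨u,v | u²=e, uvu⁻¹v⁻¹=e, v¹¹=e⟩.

|G| = 22 = 2 · 11. By Lagrange's theorem the order of any subgroup divides 22; the divisors of 22 are 1, 2, 11, 22.

Answer: 1, 2, 11, 22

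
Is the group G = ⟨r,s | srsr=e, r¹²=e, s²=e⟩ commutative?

r·s = rs but s·r = r¹¹s, so r·s ≠ s·r and G is not abelian.

Answer: No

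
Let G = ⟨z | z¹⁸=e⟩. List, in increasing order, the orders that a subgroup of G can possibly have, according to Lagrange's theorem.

|G| = 18 = 2 · 3². By Lagrange's theorem the order of any subgroup divides 18; the divisors of 18 are 1, 2, 3, 6, 9, 18.

Answer: 1, 2, 3, 6, 9, 18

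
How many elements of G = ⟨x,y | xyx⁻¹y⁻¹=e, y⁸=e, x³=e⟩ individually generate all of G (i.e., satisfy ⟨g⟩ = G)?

G is cyclic of order 24. An element generates G iff its order is 24, and a cyclic group of order 24 has exactly φ(24) = 8 such elements.

Answer: 8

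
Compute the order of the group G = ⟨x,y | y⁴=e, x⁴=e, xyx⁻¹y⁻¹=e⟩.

Enumerate words in the generators, reducing via the relations: the distinct elements are
  {e, x, y, xy, x², x³, y², y³, xy², xy³, x²y, x³y, x²y², x²y³, x³y², x³y³}.
No further products give new elements, so |G| = 16.

Answer: 16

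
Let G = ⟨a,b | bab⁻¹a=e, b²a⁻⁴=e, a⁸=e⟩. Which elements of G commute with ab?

⟨ab⟩ ⊆ C_G(ab) since powers of ab commute with ab; so |C_G(ab)| ≥ |⟨ab⟩| = 4.
By orbit–stabilizer, |C_G(ab)| = |G| / |conj. class of ab| = 16 / 4 = 4.
The 4 elements commuting with ab are {e, a⁴, ab, ab⁻¹}.

Answer: {e, a⁴, ab, ab⁻¹}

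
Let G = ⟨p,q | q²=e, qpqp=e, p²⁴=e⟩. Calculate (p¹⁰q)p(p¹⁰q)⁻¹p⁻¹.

[(p¹⁰q), p] = (p¹⁰q)·p·(p¹⁰q)⁻¹·p⁻¹.
  (p¹⁰q) · p = p⁹q
  (p⁹q) · (p¹⁰q) = p²³
  (p²³) · (p²³) = p²²

Answer: p²²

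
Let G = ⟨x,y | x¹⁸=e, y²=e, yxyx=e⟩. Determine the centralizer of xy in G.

⟨xy⟩ ⊆ C_G(xy) since powers of xy commute with xy; so |C_G(xy)| ≥ |⟨xy⟩| = 2.
By orbit–stabilizer, |C_G(xy)| = |G| / |conj. class of xy| = 36 / 9 = 4.
The 4 elements commuting with xy are {e, x⁹, xy, x¹⁰y}.

Answer: {e, x⁹, xy, x¹⁰y}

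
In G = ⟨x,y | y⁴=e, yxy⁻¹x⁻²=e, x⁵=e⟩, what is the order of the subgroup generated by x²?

|⟨x²⟩| equals the order of x². Compute successive powers until reaching e:
  (x²)¹ = x², (x²)² = x⁴, (x²)³ = x, (x²)⁴ = x³, (x²)⁵ = e.
The smallest positive k with (x²)ᵏ = e is 5, so |⟨x²⟩| = 5.

Answer: 5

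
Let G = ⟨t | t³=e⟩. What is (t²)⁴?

Compute successive powers of (t²), reducing at each step:
  (t²)²: (t²) · t² = t
  (t²)³: t · t² = e
  (t²)⁴: e · t² = t²

Answer: t²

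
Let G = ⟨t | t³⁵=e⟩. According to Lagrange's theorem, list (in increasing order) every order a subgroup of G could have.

|G| = 35 = 5 · 7. By Lagrange's theorem the order of any subgroup divides 35; the divisors of 35 are 1, 5, 7, 35.

Answer: 1, 5, 7, 35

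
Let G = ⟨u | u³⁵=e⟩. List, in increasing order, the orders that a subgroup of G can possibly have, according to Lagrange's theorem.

|G| = 35 = 5 · 7. By Lagrange's theorem the order of any subgroup divides 35; the divisors of 35 are 1, 5, 7, 35.

Answer: 1, 5, 7, 35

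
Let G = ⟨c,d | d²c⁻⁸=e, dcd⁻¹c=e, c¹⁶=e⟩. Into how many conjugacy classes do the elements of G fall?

The conjugacy classes (representative and size) are:
  [e] (size 1), [c] (size 2), [c¹⁴] (size 2), [c¹³] (size 2), [c¹²] (size 2), [c⁵] (size 2), [c¹⁰] (size 2), [c⁷] (size 2), [c⁸] (size 1), [d⁻¹] (size 8), [c⁷d⁻¹] (size 8).
Class equation: 1 + 2 + 2 + 2 + 2 + 2 + 2 + 2 + 1 + 8 + 8 = 32 = |G|. So G has 11 conjugacy classes.

Answer: 11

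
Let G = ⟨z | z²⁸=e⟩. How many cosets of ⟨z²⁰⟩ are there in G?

First find ord(z²⁰) by computing successive powers:
  (z²⁰)¹ = z²⁰, (z²⁰)² = z¹², (z²⁰)³ = z⁴, (z²⁰)⁴ = z²⁴, (z²⁰)⁵ = z¹⁶, (z²⁰)⁶ = z⁸, (z²⁰)⁷ = e.
So |⟨z²⁰⟩| = ord(z²⁰) = 7. With |G| = 28, by Lagrange [G : ⟨z²⁰⟩] = 28/7 = 4.

Answer: 4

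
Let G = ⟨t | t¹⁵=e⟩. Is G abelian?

G has a single generator, so G is cyclic and hence abelian.

Answer: Yes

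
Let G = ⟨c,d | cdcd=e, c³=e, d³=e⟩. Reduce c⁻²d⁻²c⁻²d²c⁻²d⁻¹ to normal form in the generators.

Multiply left to right, reducing at each step:
  c · d⁻² = cd
  (cd) · c⁻² = d²
  (d²) · d² = d
  d · c⁻² = c²d²
  (c²d²) · d⁻¹ = c²d

Answer: c²d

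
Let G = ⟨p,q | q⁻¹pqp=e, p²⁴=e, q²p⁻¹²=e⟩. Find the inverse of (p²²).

The order of (p²²) is 12 (smallest k with (p²²)ᵏ = e), so (p²²)⁻¹ = (p²²)¹¹ = p².
Check: (p²²) · (p²) → (p²²) · p² = e, giving e as required.

Answer: p²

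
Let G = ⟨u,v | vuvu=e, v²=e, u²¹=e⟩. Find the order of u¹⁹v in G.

Compute successive powers until reaching e:
  (u¹⁹v)¹ = u¹⁹v, (u¹⁹v)² = e.
The smallest positive k with (u¹⁹v)ᵏ = e is 2.

Answer: 2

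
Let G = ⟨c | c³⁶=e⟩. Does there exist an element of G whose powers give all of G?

|G| = 36. The element c has order 36 (its powers give 36 distinct elements), so ⟨c⟩ = G and G is cyclic.

Answer: Yes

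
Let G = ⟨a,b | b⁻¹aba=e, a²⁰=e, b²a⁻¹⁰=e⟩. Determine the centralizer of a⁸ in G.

⟨a⁸⟩ ⊆ C_G(a⁸) since powers of a⁸ commute with a⁸; so |C_G(a⁸)| ≥ |⟨a⁸⟩| = 5.
By orbit–stabilizer, |C_G(a⁸)| = |G| / |conj. class of a⁸| = 40 / 2 = 20.
The 20 elements commuting with a⁸ are {e, a, a², a³, a⁴, a⁵, a⁶, a⁷, a⁸, a⁹, a¹⁰, a¹¹, a¹², a¹³, a¹⁴, a¹⁵, a¹⁶, a¹⁷, a¹⁸, a¹⁹}.

Answer: {e, a, a², a³, a⁴, a⁵, a⁶, a⁷, a⁸, a⁹, a¹⁰, a¹¹, a¹², a¹³, a¹⁴, a¹⁵, a¹⁶, a¹⁷, a¹⁸, a¹⁹}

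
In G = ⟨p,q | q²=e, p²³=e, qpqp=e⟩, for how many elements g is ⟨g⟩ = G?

⟨g⟩ = G would require ord(g) = |G| = 46, but the maximum element order in G is 23 < 46. So G is not cyclic and no single element generates it: the count is 0.

Answer: 0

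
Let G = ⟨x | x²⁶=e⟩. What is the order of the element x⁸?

Compute successive powers until reaching e:
  (x⁸)¹ = x⁸, (x⁸)² = x¹⁶, (x⁸)³ = x²⁴, (x⁸)⁴ = x⁶, (x⁸)⁵ = x¹⁴, (x⁸)⁶ = x²², (x⁸)⁷ = x⁴, (x⁸)⁸ = x¹², (x⁸)⁹ = x²⁰, (x⁸)¹⁰ = x², (x⁸)¹¹ = x¹⁰, (x⁸)¹² = x¹⁸, (x⁸)¹³ = e.
The smallest positive k with (x⁸)ᵏ = e is 13.

Answer: 13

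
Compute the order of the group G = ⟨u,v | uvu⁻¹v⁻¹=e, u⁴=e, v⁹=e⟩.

Enumerate words in the generators, reducing via the relations: the distinct elements are
  {e, u, v, uv, u², u³, v², v³, v⁴, v⁵, v⁶, v⁷, v⁸, uv², uv³, uv⁴, uv⁵, uv⁶, uv⁷, uv⁸, u²v, u³v, u²v², u²v³, u²v⁴, u²v⁵, u²v⁶, u²v⁷, u²v⁸, u³v², u³v³, u³v⁴, u³v⁵, u³v⁶, u³v⁷, u³v⁸}.
No further products give new elements, so |G| = 36.

Answer: 36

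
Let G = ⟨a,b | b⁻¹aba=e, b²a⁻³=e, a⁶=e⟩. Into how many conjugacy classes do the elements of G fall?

The conjugacy classes (representative and size) are:
  [e] (size 1), [a] (size 2), [a²] (size 2), [a³] (size 1), [ab⁻¹] (size 3), [a²b⁻¹] (size 3).
Class equation: 1 + 2 + 2 + 1 + 3 + 3 = 12 = |G|. So G has 6 conjugacy classes.

Answer: 6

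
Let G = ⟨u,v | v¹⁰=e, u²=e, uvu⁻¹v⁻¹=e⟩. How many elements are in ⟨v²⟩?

|⟨v²⟩| equals the order of v². Compute successive powers until reaching e:
  (v²)¹ = v², (v²)² = v⁴, (v²)³ = v⁶, (v²)⁴ = v⁸, (v²)⁵ = e.
The smallest positive k with (v²)ᵏ = e is 5, so |⟨v²⟩| = 5.

Answer: 5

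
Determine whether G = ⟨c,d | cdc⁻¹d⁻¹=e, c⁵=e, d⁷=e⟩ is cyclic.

|G| = 35. The element cd has order 35 (its powers give 35 distinct elements), so ⟨cd⟩ = G and G is cyclic.

Answer: Yes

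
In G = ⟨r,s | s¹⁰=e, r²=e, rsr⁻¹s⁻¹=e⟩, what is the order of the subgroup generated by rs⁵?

|⟨rs⁵⟩| equals the order of rs⁵. Compute successive powers until reaching e:
  (rs⁵)¹ = rs⁵, (rs⁵)² = e.
The smallest positive k with (rs⁵)ᵏ = e is 2, so |⟨rs⁵⟩| = 2.

Answer: 2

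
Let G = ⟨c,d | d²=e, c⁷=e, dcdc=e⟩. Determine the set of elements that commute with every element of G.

An element z ∈ Z(G) iff z commutes with every generator.
For example e is central: e·c = c = c·e; e·d = d = d·e.
Whereas c ∉ Z(G) since c·d = cd ≠ c⁶d = d·c.
Checking each of the 14 elements this way gives Z(G) = {e}, of order 1.

Answer: {e}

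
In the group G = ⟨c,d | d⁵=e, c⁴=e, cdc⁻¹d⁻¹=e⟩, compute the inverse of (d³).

The order of (d³) is 5 (smallest k with (d³)ᵏ = e), so (d³)⁻¹ = (d³)⁴ = d².
Check: (d³) · (d²) → (d³) · d² = e, giving e as required.

Answer: d²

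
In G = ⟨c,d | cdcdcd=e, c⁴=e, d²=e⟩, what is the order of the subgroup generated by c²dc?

|⟨c²dc⟩| equals the order of c²dc. Compute successive powers until reaching e:
  (c²dc)¹ = c²dc, (c²dc)² = c³dc², (c²dc)³ = e.
The smallest positive k with (c²dc)ᵏ = e is 3, so |⟨c²dc⟩| = 3.

Answer: 3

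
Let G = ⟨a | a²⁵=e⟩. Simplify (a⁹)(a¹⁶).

Compute (a⁹) · (a¹⁶) by multiplying left to right and reducing via the relations at each step:
  (a⁹) · a¹⁶ = e

Answer: e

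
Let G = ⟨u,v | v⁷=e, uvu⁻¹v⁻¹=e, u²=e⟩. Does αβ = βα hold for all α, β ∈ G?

Each pair of generators commutes: u·v = uv = v·u. Since the generators pairwise commute, every element of G commutes with every other, so G is abelian.

Answer: Yes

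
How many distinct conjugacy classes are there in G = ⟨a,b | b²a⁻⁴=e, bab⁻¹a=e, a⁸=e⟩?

The conjugacy classes (representative and size) are:
  [e] (size 1), [a⁷] (size 2), [a²] (size 2), [a⁵] (size 2), [a⁴] (size 1), [a²b⁻¹] (size 4), [a³b] (size 4).
Class equation: 1 + 2 + 2 + 2 + 1 + 4 + 4 = 16 = |G|. So G has 7 conjugacy classes.

Answer: 7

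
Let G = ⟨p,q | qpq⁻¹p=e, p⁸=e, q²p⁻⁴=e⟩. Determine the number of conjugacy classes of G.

The conjugacy classes (representative and size) are:
  [e] (size 1), [p⁷] (size 2), [p²] (size 2), [p⁵] (size 2), [p⁴] (size 1), [p²q⁻¹] (size 4), [p³q] (size 4).
Class equation: 1 + 2 + 2 + 2 + 1 + 4 + 4 = 16 = |G|. So G has 7 conjugacy classes.

Answer: 7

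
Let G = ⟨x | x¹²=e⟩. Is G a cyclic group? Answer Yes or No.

|G| = 12. The element x has order 12 (its powers give 12 distinct elements), so ⟨x⟩ = G and G is cyclic.

Answer: Yes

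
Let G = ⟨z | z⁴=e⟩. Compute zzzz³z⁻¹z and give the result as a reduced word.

Multiply left to right, reducing at each step:
  z · z = z²
  (z²) · z = z³
  (z³) · z³ = z²
  (z²) · z⁻¹ = z
  z · z = z²

Answer: z²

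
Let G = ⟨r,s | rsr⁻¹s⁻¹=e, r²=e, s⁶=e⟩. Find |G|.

Enumerate words in the generators, reducing via the relations: the distinct elements are
  {e, r, s, rs, s², s³, s⁴, s⁵, rs², rs³, rs⁴, rs⁵}.
No further products give new elements, so |G| = 12.

Answer: 12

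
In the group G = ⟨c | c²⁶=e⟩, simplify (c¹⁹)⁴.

Compute successive powers of (c¹⁹), reducing at each step:
  (c¹⁹)²: (c¹⁹) · c¹⁹ = c¹²
  (c¹⁹)³: (c¹²) · c¹⁹ = c⁵
  (c¹⁹)⁴: (c⁵) · c¹⁹ = c²⁴

Answer: c²⁴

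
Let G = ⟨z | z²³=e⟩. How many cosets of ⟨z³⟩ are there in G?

First find ord(z³) by computing successive powers:
  (z³)¹ = z³, (z³)² = z⁶, (z³)³ = z⁹, (z³)⁴ = z¹², (z³)⁵ = z¹⁵, (z³)⁶ = z¹⁸, (z³)⁷ = z²¹, (z³)⁸ = z, (z³)⁹ = z⁴, (z³)¹⁰ = z⁷, (z³)¹¹ = z¹⁰, (z³)¹² = z¹³, (z³)¹³ = z¹⁶, (z³)¹⁴ = z¹⁹, (z³)¹⁵ = z²², (z³)¹⁶ = z², (z³)¹⁷ = z⁵, (z³)¹⁸ = z⁸, (z³)¹⁹ = z¹¹, (z³)²⁰ = z¹⁴, (z³)²¹ = z¹⁷, (z³)²² = z²⁰, (z³)²³ = e.
So |⟨z³⟩| = ord(z³) = 23. With |G| = 23, by Lagrange [G : ⟨z³⟩] = 23/23 = 1.

Answer: 1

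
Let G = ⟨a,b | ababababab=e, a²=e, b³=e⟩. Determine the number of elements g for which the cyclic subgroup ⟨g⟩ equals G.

⟨g⟩ = G would require ord(g) = |G| = 60, but the maximum element order in G is 5 < 60. So G is not cyclic and no single element generates it: the count is 0.

Answer: 0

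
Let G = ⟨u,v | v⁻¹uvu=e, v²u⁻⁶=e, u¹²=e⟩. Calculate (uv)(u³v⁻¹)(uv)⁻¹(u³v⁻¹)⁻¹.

[(uv), (u³v⁻¹)] = (uv)·(u³v⁻¹)·(uv)⁻¹·(u³v⁻¹)⁻¹.
  (uv) · (u³v⁻¹) = u¹⁰
  (u¹⁰) · (uv⁻¹) = u⁵v
  (u⁵v) · (u³v) = u⁸

Answer: u⁸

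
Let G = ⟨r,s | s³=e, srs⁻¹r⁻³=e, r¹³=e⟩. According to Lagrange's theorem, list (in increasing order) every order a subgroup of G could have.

|G| = 39 = 3 · 13. By Lagrange's theorem the order of any subgroup divides 39; the divisors of 39 are 1, 3, 13, 39.

Answer: 1, 3, 13, 39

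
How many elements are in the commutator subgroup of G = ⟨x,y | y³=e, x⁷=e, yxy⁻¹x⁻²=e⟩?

G' = [G, G] is generated by all commutators. The generator-pair commutators are: [x, y] = x⁶.
The subgroup they normally generate is {e, x, x², x³, x⁴, x⁵, x⁶}, of order 7.
Check: |G/G'| = 21/7 = 3 is the order of the abelianisation.

Answer: 7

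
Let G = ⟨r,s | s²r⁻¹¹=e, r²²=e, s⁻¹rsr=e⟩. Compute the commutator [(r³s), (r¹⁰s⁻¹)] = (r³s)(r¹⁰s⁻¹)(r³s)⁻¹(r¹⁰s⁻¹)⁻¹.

[(r³s), (r¹⁰s⁻¹)] = (r³s)·(r¹⁰s⁻¹)·(r³s)⁻¹·(r¹⁰s⁻¹)⁻¹.
  (r³s) · (r¹⁰s⁻¹) = r¹⁵
  (r¹⁵) · (r³s⁻¹) = r⁷s
  (r⁷s) · (r¹⁰s) = r⁸

Answer: r⁸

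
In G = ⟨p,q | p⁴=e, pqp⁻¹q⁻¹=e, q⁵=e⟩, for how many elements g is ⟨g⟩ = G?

G is cyclic of order 20. An element generates G iff its order is 20, and a cyclic group of order 20 has exactly φ(20) = 8 such elements.

Answer: 8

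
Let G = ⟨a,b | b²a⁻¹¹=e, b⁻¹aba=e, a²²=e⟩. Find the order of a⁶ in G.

Compute successive powers until reaching e:
  (a⁶)¹ = a⁶, (a⁶)² = a¹², (a⁶)³ = a¹⁸, (a⁶)⁴ = a², (a⁶)⁵ = a⁸, (a⁶)⁶ = a¹⁴, (a⁶)⁷ = a²⁰, (a⁶)⁸ = a⁴, (a⁶)⁹ = a¹⁰, (a⁶)¹⁰ = a¹⁶, (a⁶)¹¹ = e.
The smallest positive k with (a⁶)ᵏ = e is 11.

Answer: 11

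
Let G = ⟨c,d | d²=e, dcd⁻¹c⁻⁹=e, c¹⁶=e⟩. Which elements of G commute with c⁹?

⟨c⁹⟩ ⊆ C_G(c⁹) since powers of c⁹ commute with c⁹; so |C_G(c⁹)| ≥ |⟨c⁹⟩| = 16.
By orbit–stabilizer, |C_G(c⁹)| = |G| / |conj. class of c⁹| = 32 / 2 = 16.
The 16 elements commuting with c⁹ are {e, c, c², c³, c⁴, c⁵, c⁶, c⁷, c⁸, c⁹, c¹⁰, c¹¹, c¹², c¹³, c¹⁴, c¹⁵}.

Answer: {e, c, c², c³, c⁴, c⁵, c⁶, c⁷, c⁸, c⁹, c¹⁰, c¹¹, c¹², c¹³, c¹⁴, c¹⁵}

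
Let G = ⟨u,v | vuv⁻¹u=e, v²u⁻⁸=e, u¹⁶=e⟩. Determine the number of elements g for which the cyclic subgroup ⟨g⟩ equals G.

⟨g⟩ = G would require ord(g) = |G| = 32, but the maximum element order in G is 16 < 32. So G is not cyclic and no single element generates it: the count is 0.

Answer: 0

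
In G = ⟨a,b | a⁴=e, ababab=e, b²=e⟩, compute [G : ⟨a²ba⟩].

First find ord(a²ba) by computing successive powers:
  (a²ba)¹ = a²ba, (a²ba)² = a³ba², (a²ba)³ = e.
So |⟨a²ba⟩| = ord(a²ba) = 3. With |G| = 24, by Lagrange [G : ⟨a²ba⟩] = 24/3 = 8.

Answer: 8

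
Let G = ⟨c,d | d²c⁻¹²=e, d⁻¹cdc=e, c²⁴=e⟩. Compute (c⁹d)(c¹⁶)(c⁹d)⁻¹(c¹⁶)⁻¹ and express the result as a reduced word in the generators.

[(c⁹d), (c¹⁶)] = (c⁹d)·(c¹⁶)·(c⁹d)⁻¹·(c¹⁶)⁻¹.
  (c⁹d) · (c¹⁶) = c⁵d⁻¹
  (c⁵d⁻¹) · (c⁹d⁻¹) = c⁸
  (c⁸) · (c⁸) = c¹⁶

Answer: c¹⁶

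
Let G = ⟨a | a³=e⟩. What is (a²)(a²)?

Compute (a²) · (a²) by multiplying left to right and reducing via the relations at each step:
  (a²) · a² = a

Answer: a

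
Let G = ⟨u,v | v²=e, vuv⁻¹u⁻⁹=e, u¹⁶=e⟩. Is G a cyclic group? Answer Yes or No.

Every cyclic group is abelian. But u·v = uv while v·u = u⁹v, so u·v ≠ v·u and G is not abelian. Hence G is not cyclic.

Answer: No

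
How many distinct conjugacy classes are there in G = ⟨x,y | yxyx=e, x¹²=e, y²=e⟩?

The conjugacy classes (representative and size) are:
  [e] (size 1), [x¹¹] (size 2), [x²] (size 2), [x⁹] (size 2), [x⁴] (size 2), [x⁵] (size 2), [x⁶] (size 1), [y] (size 6), [xy] (size 6).
Class equation: 1 + 2 + 2 + 2 + 2 + 2 + 1 + 6 + 6 = 24 = |G|. So G has 9 conjugacy classes.

Answer: 9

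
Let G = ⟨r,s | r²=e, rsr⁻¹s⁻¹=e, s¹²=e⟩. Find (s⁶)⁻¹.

The order of (s⁶) is 2 (smallest k with (s⁶)ᵏ = e), so (s⁶)⁻¹ = (s⁶)¹ = s⁶.
Check: (s⁶) · (s⁶) → (s⁶) · s⁶ = e, giving e as required.

Answer: s⁶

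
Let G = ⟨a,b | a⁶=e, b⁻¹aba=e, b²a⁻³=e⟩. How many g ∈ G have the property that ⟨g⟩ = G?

⟨g⟩ = G would require ord(g) = |G| = 12, but the maximum element order in G is 6 < 12. So G is not cyclic and no single element generates it: the count is 0.

Answer: 0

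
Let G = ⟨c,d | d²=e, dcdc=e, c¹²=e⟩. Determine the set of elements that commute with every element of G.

An element z ∈ Z(G) iff z commutes with every generator.
For example c⁶ is central: (c⁶)·c = c⁷ = c·(c⁶); (c⁶)·d = c⁶d = d·(c⁶).
Whereas c ∉ Z(G) since c·d = cd ≠ c¹¹d = d·c.
Checking each of the 24 elements this way gives Z(G) = {e, c⁶}, of order 2.

Answer: {e, c⁶}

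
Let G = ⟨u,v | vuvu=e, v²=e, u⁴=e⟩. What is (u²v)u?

Compute (u²v) · u by multiplying left to right and reducing via the relations at each step:
  (u²v) · u = uv

Answer: uv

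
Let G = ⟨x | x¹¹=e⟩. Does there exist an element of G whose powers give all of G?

|G| = 11. The element x has order 11 (its powers give 11 distinct elements), so ⟨x⟩ = G and G is cyclic.

Answer: Yes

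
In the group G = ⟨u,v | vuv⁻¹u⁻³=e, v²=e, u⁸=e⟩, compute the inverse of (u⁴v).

The order of (u⁴v) is 2 (smallest k with (u⁴v)ᵏ = e), so (u⁴v)⁻¹ = (u⁴v)¹ = u⁴v.
Check: (u⁴v) · (u⁴v) → (u⁴v) · u⁴ = v;   v · v = e, giving e as required.

Answer: u⁴v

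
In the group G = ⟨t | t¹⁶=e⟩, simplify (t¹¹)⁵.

Compute successive powers of (t¹¹), reducing at each step:
  (t¹¹)²: (t¹¹) · t¹¹ = t⁶
  (t¹¹)³: (t⁶) · t¹¹ = t
  (t¹¹)⁴: t · t¹¹ = t¹²
  (t¹¹)⁵: (t¹²) · t¹¹ = t⁷

Answer: t⁷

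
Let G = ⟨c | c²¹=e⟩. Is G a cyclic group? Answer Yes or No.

|G| = 21. The element c has order 21 (its powers give 21 distinct elements), so ⟨c⟩ = G and G is cyclic.

Answer: Yes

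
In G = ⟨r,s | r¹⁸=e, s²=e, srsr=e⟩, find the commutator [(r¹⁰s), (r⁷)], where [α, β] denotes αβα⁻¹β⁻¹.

[(r¹⁰s), (r⁷)] = (r¹⁰s)·(r⁷)·(r¹⁰s)⁻¹·(r⁷)⁻¹.
  (r¹⁰s) · (r⁷) = r³s
  (r³s) · (r¹⁰s) = r¹¹
  (r¹¹) · (r¹¹) = r⁴

Answer: r⁴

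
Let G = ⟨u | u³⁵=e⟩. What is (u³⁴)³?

Compute successive powers of (u³⁴), reducing at each step:
  (u³⁴)²: (u³⁴) · u³⁴ = u³³
  (u³⁴)³: (u³³) · u³⁴ = u³²

Answer: u³²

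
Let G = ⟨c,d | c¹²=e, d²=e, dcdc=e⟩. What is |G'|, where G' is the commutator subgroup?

G' = [G, G] is generated by all commutators. The generator-pair commutators are: [c, d] = c².
The subgroup they normally generate is {e, c², c⁴, c⁶, c⁸, c¹⁰}, of order 6.
Check: |G/G'| = 24/6 = 4 is the order of the abelianisation.

Answer: 6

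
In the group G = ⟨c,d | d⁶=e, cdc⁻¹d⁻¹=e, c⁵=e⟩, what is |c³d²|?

Compute successive powers until reaching e:
  (c³d²)¹ = c³d², (c³d²)² = cd⁴, (c³d²)³ = c⁴, (c³d²)⁴ = c²d², (c³d²)⁵ = d⁴, (c³d²)⁶ = c³, (c³d²)⁷ = cd², (c³d²)⁸ = c⁴d⁴, (c³d²)⁹ = c², (c³d²)¹⁰ = d², (c³d²)¹¹ = c³d⁴, (c³d²)¹² = c, (c³d²)¹³ = c⁴d², (c³d²)¹⁴ = c²d⁴, (c³d²)¹⁵ = e.
The smallest positive k with (c³d²)ᵏ = e is 15.

Answer: 15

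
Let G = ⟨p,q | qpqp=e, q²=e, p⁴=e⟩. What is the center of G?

An element z ∈ Z(G) iff z commutes with every generator.
For example p² is central: (p²)·p = p³ = p·(p²); (p²)·q = p²q = q·(p²).
Whereas p ∉ Z(G) since p·q = pq ≠ p³q = q·p.
Checking each of the 8 elements this way gives Z(G) = {e, p²}, of order 2.

Answer: {e, p²}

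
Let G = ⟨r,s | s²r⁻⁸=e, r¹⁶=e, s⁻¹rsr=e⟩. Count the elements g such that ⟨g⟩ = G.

⟨g⟩ = G would require ord(g) = |G| = 32, but the maximum element order in G is 16 < 32. So G is not cyclic and no single element generates it: the count is 0.

Answer: 0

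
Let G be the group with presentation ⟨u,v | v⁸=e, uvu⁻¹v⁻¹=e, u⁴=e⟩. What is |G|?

Enumerate words in the generators, reducing via the relations: the distinct elements are
  {e, u, v, uv, u², u³, v², v³, v⁴, v⁵, v⁶, v⁷, uv², uv³, uv⁴, uv⁵, uv⁶, uv⁷, u²v, u³v, u²v², u²v³, u²v⁴, u²v⁵, u²v⁶, u²v⁷, u³v², u³v³, u³v⁴, u³v⁵, u³v⁶, u³v⁷}.
No further products give new elements, so |G| = 32.

Answer: 32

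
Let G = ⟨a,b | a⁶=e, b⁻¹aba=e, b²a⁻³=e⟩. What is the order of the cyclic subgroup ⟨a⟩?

|⟨a⟩| equals the order of a. Compute successive powers until reaching e:
  a¹ = a, a² = a², a³ = a³, a⁴ = a⁴, a⁵ = a⁵, a⁶ = e.
The smallest positive k with aᵏ = e is 6, so |⟨a⟩| = 6.

Answer: 6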